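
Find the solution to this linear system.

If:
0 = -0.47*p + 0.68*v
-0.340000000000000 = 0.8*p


Then:
p = -0.42
v = -0.29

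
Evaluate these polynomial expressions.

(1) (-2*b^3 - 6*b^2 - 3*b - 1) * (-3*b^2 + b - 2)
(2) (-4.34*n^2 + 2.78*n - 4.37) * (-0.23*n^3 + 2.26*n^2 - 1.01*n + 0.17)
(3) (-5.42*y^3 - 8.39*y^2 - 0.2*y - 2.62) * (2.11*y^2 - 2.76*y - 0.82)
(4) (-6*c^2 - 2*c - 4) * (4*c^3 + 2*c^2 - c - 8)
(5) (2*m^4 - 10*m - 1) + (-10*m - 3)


(1) = 6*b^5 + 16*b^4 + 7*b^3 + 12*b^2 + 5*b + 2
(2) = 0.9982*n^5 - 10.4478*n^4 + 11.6713*n^3 - 13.4218*n^2 + 4.8863*n - 0.7429
(3) = -11.4362*y^5 - 2.7437*y^4 + 27.1788*y^3 + 1.9036*y^2 + 7.3952*y + 2.1484
(4) = -24*c^5 - 20*c^4 - 14*c^3 + 42*c^2 + 20*c + 32
(5) = 2*m^4 - 20*m - 4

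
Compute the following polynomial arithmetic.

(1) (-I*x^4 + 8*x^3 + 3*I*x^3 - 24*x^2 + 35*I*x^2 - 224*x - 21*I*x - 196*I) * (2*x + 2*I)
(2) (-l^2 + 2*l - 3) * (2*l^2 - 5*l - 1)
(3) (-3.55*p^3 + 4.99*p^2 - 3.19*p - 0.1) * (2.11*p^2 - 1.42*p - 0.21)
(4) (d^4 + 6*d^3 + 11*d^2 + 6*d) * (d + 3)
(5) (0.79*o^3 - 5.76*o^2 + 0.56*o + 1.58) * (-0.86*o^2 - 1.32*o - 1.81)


(1) = -2*I*x^5 + 18*x^4 + 6*I*x^4 - 54*x^3 + 86*I*x^3 - 518*x^2 - 90*I*x^2 + 42*x - 840*I*x + 392
(2) = -2*l^4 + 9*l^3 - 15*l^2 + 13*l + 3
(3) = -7.4905*p^5 + 15.5699*p^4 - 13.0712*p^3 + 3.2709*p^2 + 0.8119*p + 0.021
(4) = d^5 + 9*d^4 + 29*d^3 + 39*d^2 + 18*d
(5) = -0.6794*o^5 + 3.9108*o^4 + 5.6917*o^3 + 8.3276*o^2 - 3.0992*o - 2.8598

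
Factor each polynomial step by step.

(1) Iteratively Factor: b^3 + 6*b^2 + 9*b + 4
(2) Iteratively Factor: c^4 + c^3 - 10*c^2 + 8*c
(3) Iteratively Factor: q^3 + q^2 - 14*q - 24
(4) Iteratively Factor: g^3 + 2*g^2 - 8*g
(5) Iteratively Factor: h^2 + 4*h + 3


(1) = (b + 1)*(b^2 + 5*b + 4) = (b + 1)*(b + 4)*(b + 1)
(2) = (c - 2)*(c^3 + 3*c^2 - 4*c) = (c - 2)*(c + 4)*(c^2 - c) = c*(c - 2)*(c + 4)*(c - 1)
(3) = (q + 3)*(q^2 - 2*q - 8) = (q + 2)*(q + 3)*(q - 4)
(4) = (g)*(g^2 + 2*g - 8) = g*(g - 2)*(g + 4)
(5) = (h + 1)*(h + 3)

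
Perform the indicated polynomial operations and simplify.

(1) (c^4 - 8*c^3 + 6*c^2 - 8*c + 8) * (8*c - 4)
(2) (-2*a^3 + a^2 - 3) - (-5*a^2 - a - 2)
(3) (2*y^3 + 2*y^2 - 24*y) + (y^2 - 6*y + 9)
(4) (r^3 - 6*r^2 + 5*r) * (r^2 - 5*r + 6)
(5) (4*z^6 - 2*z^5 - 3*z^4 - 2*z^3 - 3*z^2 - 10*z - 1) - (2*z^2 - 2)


(1) = 8*c^5 - 68*c^4 + 80*c^3 - 88*c^2 + 96*c - 32
(2) = -2*a^3 + 6*a^2 + a - 1
(3) = 2*y^3 + 3*y^2 - 30*y + 9
(4) = r^5 - 11*r^4 + 41*r^3 - 61*r^2 + 30*r
(5) = 4*z^6 - 2*z^5 - 3*z^4 - 2*z^3 - 5*z^2 - 10*z + 1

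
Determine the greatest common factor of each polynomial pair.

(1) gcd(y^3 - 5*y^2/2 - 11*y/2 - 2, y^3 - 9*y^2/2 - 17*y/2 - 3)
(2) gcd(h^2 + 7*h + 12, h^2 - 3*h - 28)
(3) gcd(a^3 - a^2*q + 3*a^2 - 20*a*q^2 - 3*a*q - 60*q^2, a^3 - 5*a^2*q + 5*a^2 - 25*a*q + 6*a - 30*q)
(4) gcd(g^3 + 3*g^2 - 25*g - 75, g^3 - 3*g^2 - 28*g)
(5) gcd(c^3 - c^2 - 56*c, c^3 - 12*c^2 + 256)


(1) = y^2 + 3*y/2 + 1/2
(2) = h + 4
(3) = gcd((a + 3)*(a - 5*q)*(a + 4*q), (a + 2)*(a + 3)*(a - 5*q)) = -a^2 + 5*a*q - 3*a + 15*q
(4) = 1
(5) = gcd(c*(c - 8)*(c + 7), (c - 8)^2*(c + 4)) = c - 8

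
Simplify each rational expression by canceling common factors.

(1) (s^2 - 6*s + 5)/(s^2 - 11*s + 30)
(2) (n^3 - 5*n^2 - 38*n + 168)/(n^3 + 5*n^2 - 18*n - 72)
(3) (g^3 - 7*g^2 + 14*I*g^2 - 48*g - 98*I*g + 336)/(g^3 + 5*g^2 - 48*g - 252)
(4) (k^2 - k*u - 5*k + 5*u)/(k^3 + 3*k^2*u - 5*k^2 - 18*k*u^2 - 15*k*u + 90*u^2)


(1) = (s - 1)/(s - 6)
(2) = (n - 7)/(n + 3)
(3) = (g^2 + 14*I*g - 48)/(g^2 + 12*g + 36)
(4) = (-k + u)/(-k^2 - 3*k*u + 18*u^2)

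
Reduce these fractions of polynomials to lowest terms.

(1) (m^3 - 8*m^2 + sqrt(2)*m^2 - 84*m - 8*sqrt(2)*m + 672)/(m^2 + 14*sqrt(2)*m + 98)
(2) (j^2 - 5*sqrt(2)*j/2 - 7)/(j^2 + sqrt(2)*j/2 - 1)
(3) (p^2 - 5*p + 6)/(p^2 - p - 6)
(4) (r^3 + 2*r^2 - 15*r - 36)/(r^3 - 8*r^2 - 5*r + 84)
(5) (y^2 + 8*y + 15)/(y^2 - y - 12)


(1) = (m^2 + m*(-6*sqrt(2) - 8) + 48*sqrt(2))/(m + 7*sqrt(2))
(2) = (4*j - 14*sqrt(2))/(4*j - 2*sqrt(2))
(3) = (p - 2)/(p + 2)
(4) = (r + 3)/(r - 7)
(5) = (y + 5)/(y - 4)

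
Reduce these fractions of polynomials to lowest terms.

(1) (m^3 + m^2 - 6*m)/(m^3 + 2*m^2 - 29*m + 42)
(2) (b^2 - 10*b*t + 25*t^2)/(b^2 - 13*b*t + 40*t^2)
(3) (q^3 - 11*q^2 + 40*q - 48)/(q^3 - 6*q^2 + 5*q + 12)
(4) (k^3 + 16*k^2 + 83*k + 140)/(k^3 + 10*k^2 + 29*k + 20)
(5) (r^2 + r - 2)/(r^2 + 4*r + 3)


(1) = (m^2 + 3*m)/(m^2 + 4*m - 21)
(2) = (-b + 5*t)/(-b + 8*t)
(3) = (q - 4)/(q + 1)
(4) = (k + 7)/(k + 1)
(5) = (r^2 + r - 2)/(r^2 + 4*r + 3)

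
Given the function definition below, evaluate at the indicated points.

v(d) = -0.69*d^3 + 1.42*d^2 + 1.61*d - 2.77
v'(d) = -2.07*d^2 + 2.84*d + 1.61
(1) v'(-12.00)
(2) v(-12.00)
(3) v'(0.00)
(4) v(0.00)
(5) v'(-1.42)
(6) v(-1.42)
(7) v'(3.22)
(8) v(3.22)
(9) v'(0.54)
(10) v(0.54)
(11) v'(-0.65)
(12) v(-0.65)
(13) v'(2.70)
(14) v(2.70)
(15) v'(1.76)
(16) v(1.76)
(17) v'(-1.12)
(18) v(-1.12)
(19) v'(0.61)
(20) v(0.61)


(1) = -330.55
(2) = 1374.71
(3) = 1.61
(4) = -2.77
(5) = -6.60
(6) = -0.22
(7) = -10.71
(8) = -5.90
(9) = 2.54
(10) = -1.60
(11) = -1.11
(12) = -3.03
(13) = -5.81
(14) = -1.65
(15) = 0.20
(16) = 0.70
(17) = -4.17
(18) = -1.82
(19) = 2.57
(20) = -1.42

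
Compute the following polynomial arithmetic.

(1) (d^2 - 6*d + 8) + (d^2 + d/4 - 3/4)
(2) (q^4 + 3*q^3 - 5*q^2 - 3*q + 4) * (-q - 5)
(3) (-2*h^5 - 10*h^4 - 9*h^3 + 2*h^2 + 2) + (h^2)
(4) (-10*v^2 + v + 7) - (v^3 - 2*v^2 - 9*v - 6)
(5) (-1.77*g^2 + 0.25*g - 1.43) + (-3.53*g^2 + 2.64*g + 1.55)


(1) = 2*d^2 - 23*d/4 + 29/4
(2) = -q^5 - 8*q^4 - 10*q^3 + 28*q^2 + 11*q - 20
(3) = -2*h^5 - 10*h^4 - 9*h^3 + 3*h^2 + 2
(4) = -v^3 - 8*v^2 + 10*v + 13
(5) = -5.3*g^2 + 2.89*g + 0.12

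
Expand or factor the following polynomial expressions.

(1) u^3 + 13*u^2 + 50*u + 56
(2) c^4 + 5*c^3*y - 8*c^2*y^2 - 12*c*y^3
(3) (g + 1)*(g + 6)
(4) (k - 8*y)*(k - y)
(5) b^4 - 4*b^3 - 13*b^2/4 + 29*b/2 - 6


(1) = (u + 2)*(u + 4)*(u + 7)
(2) = c*(c - 2*y)*(c + y)*(c + 6*y)
(3) = g^2 + 7*g + 6
(4) = k^2 - 9*k*y + 8*y^2
(5) = (b - 4)*(b - 3/2)*(b - 1/2)*(b + 2)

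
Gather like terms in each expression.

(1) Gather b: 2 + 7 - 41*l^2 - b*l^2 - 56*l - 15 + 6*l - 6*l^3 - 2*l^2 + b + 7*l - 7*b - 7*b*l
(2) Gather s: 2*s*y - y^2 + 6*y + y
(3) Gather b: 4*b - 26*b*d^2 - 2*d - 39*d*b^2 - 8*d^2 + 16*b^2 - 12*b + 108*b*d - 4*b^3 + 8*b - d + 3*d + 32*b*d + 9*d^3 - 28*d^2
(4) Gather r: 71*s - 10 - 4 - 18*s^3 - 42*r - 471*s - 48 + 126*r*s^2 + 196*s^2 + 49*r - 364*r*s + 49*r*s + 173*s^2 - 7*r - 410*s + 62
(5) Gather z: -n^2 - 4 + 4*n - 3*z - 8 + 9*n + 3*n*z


(1) = b*(-l^2 - 7*l - 6) - 6*l^3 - 43*l^2 - 43*l - 6
(2) = 2*s*y - y^2 + 7*y
(3) = -4*b^3 + b^2*(16 - 39*d) + b*(-26*d^2 + 140*d) + 9*d^3 - 36*d^2
(4) = r*(126*s^2 - 315*s) - 18*s^3 + 369*s^2 - 810*s
(5) = -n^2 + 13*n + z*(3*n - 3) - 12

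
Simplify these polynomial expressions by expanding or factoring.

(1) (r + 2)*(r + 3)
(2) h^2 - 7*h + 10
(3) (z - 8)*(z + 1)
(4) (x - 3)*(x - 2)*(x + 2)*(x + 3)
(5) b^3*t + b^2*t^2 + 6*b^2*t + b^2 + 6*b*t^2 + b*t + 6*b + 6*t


(1) = r^2 + 5*r + 6
(2) = (h - 5)*(h - 2)
(3) = z^2 - 7*z - 8
(4) = x^4 - 13*x^2 + 36
(5) = (b + 6)*(b + t)*(b*t + 1)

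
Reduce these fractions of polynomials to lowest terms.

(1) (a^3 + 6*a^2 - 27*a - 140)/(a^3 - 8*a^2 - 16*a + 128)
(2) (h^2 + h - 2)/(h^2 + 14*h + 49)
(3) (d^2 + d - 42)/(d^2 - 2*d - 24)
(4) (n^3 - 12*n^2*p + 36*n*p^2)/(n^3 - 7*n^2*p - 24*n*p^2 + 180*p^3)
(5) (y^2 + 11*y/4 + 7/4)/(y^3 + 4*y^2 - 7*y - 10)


(1) = (a^2 + 2*a - 35)/(a^2 - 12*a + 32)
(2) = (h^2 + h - 2)/(h^2 + 14*h + 49)
(3) = (d + 7)/(d + 4)
(4) = n/(n + 5*p)
(5) = (4*y + 7)/(4*y^2 + 12*y - 40)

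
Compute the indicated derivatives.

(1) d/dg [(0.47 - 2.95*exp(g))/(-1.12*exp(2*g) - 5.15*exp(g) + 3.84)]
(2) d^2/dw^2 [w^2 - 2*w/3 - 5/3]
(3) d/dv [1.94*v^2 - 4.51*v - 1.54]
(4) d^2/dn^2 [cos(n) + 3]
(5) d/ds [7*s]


(1) = (-3.304*exp(2*g) + 1.0528*exp(g) - 8.9075)*exp(g)/(1.2544*exp(4*g) + 11.536*exp(3*g) + 17.9209*exp(2*g) - 39.552*exp(g) + 14.7456)
(2) = 2
(3) = 3.88*v - 4.51
(4) = -cos(n)
(5) = 7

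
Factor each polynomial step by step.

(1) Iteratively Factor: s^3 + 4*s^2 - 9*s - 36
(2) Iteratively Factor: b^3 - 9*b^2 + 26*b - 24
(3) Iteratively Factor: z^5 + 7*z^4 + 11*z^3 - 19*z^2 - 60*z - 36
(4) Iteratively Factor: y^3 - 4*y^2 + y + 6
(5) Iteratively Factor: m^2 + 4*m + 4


(1) = (s + 4)*(s^2 - 9) = (s - 3)*(s + 4)*(s + 3)
(2) = (b - 4)*(b^2 - 5*b + 6) = (b - 4)*(b - 2)*(b - 3)
(3) = (z + 3)*(z^4 + 4*z^3 - z^2 - 16*z - 12) = (z + 1)*(z + 3)*(z^3 + 3*z^2 - 4*z - 12) = (z - 2)*(z + 1)*(z + 3)*(z^2 + 5*z + 6) = (z - 2)*(z + 1)*(z + 3)^2*(z + 2)
(4) = (y - 3)*(y^2 - y - 2) = (y - 3)*(y - 2)*(y + 1)
(5) = (m + 2)*(m + 2)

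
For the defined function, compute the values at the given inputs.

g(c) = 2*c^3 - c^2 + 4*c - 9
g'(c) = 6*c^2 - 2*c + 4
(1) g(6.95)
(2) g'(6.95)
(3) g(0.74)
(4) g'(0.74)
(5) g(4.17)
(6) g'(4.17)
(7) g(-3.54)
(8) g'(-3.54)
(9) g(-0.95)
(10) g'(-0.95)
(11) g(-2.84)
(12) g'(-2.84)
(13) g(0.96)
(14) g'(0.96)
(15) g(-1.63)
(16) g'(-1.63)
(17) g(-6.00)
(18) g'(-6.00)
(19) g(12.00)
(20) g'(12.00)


(1) = 641.90
(2) = 279.92
(3) = -5.78
(4) = 5.81
(5) = 135.31
(6) = 99.99
(7) = -124.42
(8) = 86.27
(9) = -15.42
(10) = 11.32
(11) = -74.24
(12) = 58.07
(13) = -4.31
(14) = 7.61
(15) = -26.84
(16) = 23.20
(17) = -501.00
(18) = 232.00
(19) = 3351.00
(20) = 844.00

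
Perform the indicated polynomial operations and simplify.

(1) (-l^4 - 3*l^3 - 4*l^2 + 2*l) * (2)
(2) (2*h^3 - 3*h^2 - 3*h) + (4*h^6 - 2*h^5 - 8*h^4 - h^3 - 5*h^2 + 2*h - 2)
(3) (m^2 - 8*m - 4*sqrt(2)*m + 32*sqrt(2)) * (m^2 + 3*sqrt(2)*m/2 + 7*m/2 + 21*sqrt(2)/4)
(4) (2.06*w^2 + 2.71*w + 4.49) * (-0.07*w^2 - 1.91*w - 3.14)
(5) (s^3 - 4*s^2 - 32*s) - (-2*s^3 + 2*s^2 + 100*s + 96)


(1) = -2*l^4 - 6*l^3 - 8*l^2 + 4*l
(2) = 4*h^6 - 2*h^5 - 8*h^4 + h^3 - 8*h^2 - h - 2
(3) = m^4 - 9*m^3/2 - 5*sqrt(2)*m^3/2 - 40*m^2 + 45*sqrt(2)*m^2/4 + 54*m + 70*sqrt(2)*m + 336
(4) = -0.1442*w^4 - 4.1243*w^3 - 11.9588*w^2 - 17.0853*w - 14.0986
(5) = 3*s^3 - 6*s^2 - 132*s - 96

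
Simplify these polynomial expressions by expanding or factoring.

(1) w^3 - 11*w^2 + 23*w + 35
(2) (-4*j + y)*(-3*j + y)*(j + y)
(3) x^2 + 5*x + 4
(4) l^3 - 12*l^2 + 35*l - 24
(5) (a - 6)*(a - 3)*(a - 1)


(1) = (w - 7)*(w - 5)*(w + 1)
(2) = 12*j^3 + 5*j^2*y - 6*j*y^2 + y^3
(3) = (x + 1)*(x + 4)
(4) = (l - 8)*(l - 3)*(l - 1)
(5) = a^3 - 10*a^2 + 27*a - 18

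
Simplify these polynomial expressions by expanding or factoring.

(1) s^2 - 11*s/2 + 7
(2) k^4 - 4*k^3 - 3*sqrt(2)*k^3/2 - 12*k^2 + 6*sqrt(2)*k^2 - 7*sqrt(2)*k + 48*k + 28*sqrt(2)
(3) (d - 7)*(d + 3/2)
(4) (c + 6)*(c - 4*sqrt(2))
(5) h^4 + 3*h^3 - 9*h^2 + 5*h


(1) = (s - 7/2)*(s - 2)
(2) = (k - 4)*(k - 7*sqrt(2)/2)*(k + sqrt(2))^2
(3) = d^2 - 11*d/2 - 21/2
(4) = c^2 - 4*sqrt(2)*c + 6*c - 24*sqrt(2)
(5) = h*(h - 1)^2*(h + 5)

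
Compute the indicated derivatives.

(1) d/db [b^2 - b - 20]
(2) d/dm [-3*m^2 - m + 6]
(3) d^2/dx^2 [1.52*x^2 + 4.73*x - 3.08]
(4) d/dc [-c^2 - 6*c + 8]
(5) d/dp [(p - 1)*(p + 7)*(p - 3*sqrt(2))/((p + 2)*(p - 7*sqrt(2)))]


(1) = 2*b - 1
(2) = -6*m - 1
(3) = 3.04000000000000
(4) = -2*c - 6
(5) = (-(p - 1)*(p + 2)*(p + 7)*(p - 3*sqrt(2)) - (p - 1)*(p + 7)*(p - 7*sqrt(2))*(p - 3*sqrt(2)) + (p + 2)*(p - 7*sqrt(2))*((p - 1)*(p + 7) + (p - 1)*(p - 3*sqrt(2)) + (p + 7)*(p - 3*sqrt(2))))/((p + 2)^2*(p - 7*sqrt(2))^2)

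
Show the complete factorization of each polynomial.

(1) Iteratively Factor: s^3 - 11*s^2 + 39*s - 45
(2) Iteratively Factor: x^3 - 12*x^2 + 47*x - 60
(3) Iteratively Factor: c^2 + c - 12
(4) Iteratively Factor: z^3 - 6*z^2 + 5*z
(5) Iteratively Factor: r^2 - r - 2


(1) = (s - 3)*(s^2 - 8*s + 15) = (s - 5)*(s - 3)*(s - 3)
(2) = (x - 5)*(x^2 - 7*x + 12) = (x - 5)*(x - 4)*(x - 3)
(3) = (c + 4)*(c - 3)
(4) = (z)*(z^2 - 6*z + 5) = z*(z - 5)*(z - 1)
(5) = (r + 1)*(r - 2)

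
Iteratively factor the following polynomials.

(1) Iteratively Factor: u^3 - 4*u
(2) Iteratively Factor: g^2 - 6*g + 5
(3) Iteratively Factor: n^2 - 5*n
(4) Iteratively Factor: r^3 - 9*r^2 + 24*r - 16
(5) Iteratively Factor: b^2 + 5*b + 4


(1) = (u)*(u^2 - 4) = u*(u + 2)*(u - 2)
(2) = (g - 1)*(g - 5)
(3) = (n)*(n - 5)
(4) = (r - 4)*(r^2 - 5*r + 4) = (r - 4)^2*(r - 1)
(5) = (b + 4)*(b + 1)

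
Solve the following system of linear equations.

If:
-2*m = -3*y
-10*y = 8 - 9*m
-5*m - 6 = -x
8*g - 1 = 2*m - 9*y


Then:
g = -89/56
m = 24/7
x = 162/7
y = 16/7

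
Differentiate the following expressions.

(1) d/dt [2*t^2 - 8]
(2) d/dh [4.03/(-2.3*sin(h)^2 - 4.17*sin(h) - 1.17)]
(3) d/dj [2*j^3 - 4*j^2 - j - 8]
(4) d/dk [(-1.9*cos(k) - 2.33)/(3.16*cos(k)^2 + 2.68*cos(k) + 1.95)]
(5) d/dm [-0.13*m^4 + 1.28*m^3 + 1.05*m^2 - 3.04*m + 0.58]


(1) = 4*t
(2) = (18.538*sin(h) + 16.8051)*cos(h)/(2.3*sin(h)^2 + 4.17*sin(h) + 1.17)^2
(3) = 6*j^2 - 8*j - 1
(4) = (6.004*sin(k)^2 - 14.7256*cos(k) - 8.5434)*sin(k)/(3.16*cos(k)^2 + 2.68*cos(k) + 1.95)^2
(5) = -0.52*m^3 + 3.84*m^2 + 2.1*m - 3.04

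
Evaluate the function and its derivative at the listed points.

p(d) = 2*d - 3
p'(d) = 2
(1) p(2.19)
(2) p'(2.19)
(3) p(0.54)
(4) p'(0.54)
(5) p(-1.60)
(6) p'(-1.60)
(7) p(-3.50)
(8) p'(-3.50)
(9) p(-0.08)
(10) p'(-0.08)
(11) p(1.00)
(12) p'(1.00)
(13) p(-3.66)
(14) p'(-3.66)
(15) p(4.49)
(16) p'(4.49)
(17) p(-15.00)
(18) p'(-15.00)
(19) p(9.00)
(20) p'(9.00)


(1) = 1.38
(2) = 2.00
(3) = -1.92
(4) = 2.00
(5) = -6.20
(6) = 2.00
(7) = -10.00
(8) = 2.00
(9) = -3.16
(10) = 2.00
(11) = -1.00
(12) = 2.00
(13) = -10.32
(14) = 2.00
(15) = 5.98
(16) = 2.00
(17) = -33.00
(18) = 2.00
(19) = 15.00
(20) = 2.00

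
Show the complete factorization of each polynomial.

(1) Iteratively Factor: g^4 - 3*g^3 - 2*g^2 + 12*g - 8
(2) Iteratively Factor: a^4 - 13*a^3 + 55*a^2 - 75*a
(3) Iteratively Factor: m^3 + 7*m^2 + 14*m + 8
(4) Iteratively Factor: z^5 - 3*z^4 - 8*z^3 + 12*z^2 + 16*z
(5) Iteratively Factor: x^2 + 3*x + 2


(1) = (g - 2)*(g^3 - g^2 - 4*g + 4) = (g - 2)*(g + 2)*(g^2 - 3*g + 2) = (g - 2)^2*(g + 2)*(g - 1)
(2) = (a - 5)*(a^3 - 8*a^2 + 15*a) = (a - 5)^2*(a^2 - 3*a) = (a - 5)^2*(a - 3)*(a)
(3) = (m + 2)*(m^2 + 5*m + 4) = (m + 1)*(m + 2)*(m + 4)
(4) = (z - 2)*(z^4 - z^3 - 10*z^2 - 8*z) = (z - 2)*(z + 1)*(z^3 - 2*z^2 - 8*z) = (z - 2)*(z + 1)*(z + 2)*(z^2 - 4*z) = z*(z - 2)*(z + 1)*(z + 2)*(z - 4)
(5) = (x + 2)*(x + 1)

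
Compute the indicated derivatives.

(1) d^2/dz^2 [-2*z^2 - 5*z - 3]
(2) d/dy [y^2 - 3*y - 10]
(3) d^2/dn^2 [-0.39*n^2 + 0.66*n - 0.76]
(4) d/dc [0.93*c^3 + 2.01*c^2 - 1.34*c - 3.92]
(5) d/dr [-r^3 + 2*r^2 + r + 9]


(1) = -4
(2) = 2*y - 3
(3) = -0.780000000000000
(4) = 2.79*c^2 + 4.02*c - 1.34
(5) = -3*r^2 + 4*r + 1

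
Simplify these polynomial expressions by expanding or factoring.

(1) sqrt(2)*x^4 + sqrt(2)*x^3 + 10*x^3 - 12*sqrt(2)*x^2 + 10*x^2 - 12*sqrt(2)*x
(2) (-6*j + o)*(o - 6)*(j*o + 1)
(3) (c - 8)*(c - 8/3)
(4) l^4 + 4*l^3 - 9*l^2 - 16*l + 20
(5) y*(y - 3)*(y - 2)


(1) = x*(x - sqrt(2))*(x + 6*sqrt(2))*(sqrt(2)*x + sqrt(2))
(2) = -6*j^2*o^2 + 36*j^2*o + j*o^3 - 6*j*o^2 - 6*j*o + 36*j + o^2 - 6*o
(3) = c^2 - 32*c/3 + 64/3
(4) = (l - 2)*(l - 1)*(l + 2)*(l + 5)
(5) = y^3 - 5*y^2 + 6*y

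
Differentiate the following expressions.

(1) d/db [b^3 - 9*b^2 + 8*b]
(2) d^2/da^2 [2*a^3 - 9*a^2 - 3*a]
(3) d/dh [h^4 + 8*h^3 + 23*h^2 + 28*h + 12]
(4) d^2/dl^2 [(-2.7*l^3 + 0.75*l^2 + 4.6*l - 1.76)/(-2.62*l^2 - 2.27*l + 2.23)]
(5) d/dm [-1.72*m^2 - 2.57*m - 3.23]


(1) = 3*b^2 - 18*b + 8
(2) = 12*a - 18
(3) = 4*h^3 + 24*h^2 + 46*h + 28
(4) = (5.14432*l^3 - 35.809656*l^2 - 17.890236*l - 15.32651)/(17.984728*l^6 + 46.746564*l^5 - 5.421042*l^4 - 67.879129*l^3 + 4.614093*l^2 + 33.865449*l - 11.089567)
(5) = -3.44*m - 2.57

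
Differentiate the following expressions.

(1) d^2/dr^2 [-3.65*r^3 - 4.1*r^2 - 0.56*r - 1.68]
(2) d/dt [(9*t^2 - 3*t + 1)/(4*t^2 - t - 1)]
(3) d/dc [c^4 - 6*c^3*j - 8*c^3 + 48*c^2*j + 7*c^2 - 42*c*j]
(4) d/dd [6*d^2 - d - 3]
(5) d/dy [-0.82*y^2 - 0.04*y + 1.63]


(1) = -21.9*r - 8.2
(2) = (3*t^2 - 26*t + 4)/(16*t^4 - 8*t^3 - 7*t^2 + 2*t + 1)
(3) = 4*c^3 - 18*c^2*j - 24*c^2 + 96*c*j + 14*c - 42*j
(4) = 12*d - 1
(5) = -1.64*y - 0.04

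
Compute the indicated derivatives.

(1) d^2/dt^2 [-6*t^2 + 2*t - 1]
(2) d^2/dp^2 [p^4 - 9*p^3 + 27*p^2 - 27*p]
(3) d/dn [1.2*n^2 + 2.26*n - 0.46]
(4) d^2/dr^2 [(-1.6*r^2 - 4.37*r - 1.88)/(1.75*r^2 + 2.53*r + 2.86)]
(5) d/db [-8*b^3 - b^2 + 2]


(1) = -12
(2) = 12*p^2 - 54*p + 54
(3) = 2.4*n + 2.26
(4) = (-12.59825*r^3 + 13.503*r^2 + 81.2889*r + 31.817588)/(5.359375*r^6 + 23.244375*r^5 + 59.880975*r^4 + 92.170177*r^3 + 97.862622*r^2 + 62.083164*r + 23.393656)
(5) = 2*b*(-12*b - 1)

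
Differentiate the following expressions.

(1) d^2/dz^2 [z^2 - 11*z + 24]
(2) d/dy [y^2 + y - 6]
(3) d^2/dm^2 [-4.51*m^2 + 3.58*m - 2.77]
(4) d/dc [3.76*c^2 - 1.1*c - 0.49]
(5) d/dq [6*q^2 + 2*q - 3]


(1) = 2
(2) = 2*y + 1
(3) = -9.02000000000000
(4) = 7.52*c - 1.1
(5) = 12*q + 2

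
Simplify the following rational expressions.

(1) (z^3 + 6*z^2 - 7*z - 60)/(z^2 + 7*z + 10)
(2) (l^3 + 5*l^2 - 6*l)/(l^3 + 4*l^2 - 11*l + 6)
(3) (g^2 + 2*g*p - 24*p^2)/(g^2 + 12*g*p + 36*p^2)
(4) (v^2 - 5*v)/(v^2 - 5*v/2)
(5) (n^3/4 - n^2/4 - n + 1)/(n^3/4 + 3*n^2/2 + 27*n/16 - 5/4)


(1) = (z^2 + z - 12)/(z + 2)
(2) = l/(l - 1)
(3) = (g - 4*p)/(g + 6*p)
(4) = (2*v - 10)/(2*v - 5)
(5) = (4*n^3 - 4*n^2 - 16*n + 16)/(4*n^3 + 24*n^2 + 27*n - 20)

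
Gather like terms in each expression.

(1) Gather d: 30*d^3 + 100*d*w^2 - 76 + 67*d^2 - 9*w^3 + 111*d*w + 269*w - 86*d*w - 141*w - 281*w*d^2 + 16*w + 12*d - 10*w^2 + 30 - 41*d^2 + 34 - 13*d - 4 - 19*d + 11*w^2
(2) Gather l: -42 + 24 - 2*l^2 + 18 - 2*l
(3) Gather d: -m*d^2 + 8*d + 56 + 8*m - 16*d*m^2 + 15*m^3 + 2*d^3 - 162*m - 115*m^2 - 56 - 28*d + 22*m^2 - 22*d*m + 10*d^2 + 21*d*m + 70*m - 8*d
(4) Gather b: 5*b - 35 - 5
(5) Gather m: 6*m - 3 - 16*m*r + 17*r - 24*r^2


(1) = 30*d^3 + d^2*(26 - 281*w) + d*(100*w^2 + 25*w - 20) - 9*w^3 + w^2 + 144*w - 16
(2) = -2*l^2 - 2*l
(3) = 2*d^3 + d^2*(10 - m) + d*(-16*m^2 - m - 28) + 15*m^3 - 93*m^2 - 84*m
(4) = 5*b - 40
(5) = m*(6 - 16*r) - 24*r^2 + 17*r - 3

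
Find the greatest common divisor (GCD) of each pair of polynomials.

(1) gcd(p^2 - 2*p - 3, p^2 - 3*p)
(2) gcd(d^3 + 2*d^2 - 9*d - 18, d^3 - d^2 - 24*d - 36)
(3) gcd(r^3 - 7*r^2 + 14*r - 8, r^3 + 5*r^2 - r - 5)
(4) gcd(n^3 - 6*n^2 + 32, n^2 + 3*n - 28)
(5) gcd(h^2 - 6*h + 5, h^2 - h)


(1) = p - 3
(2) = d^2 + 5*d + 6
(3) = r - 1
(4) = gcd((n - 4)^2*(n + 2), (n - 4)*(n + 7)) = n - 4
(5) = h - 1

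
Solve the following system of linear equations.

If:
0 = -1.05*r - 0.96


Then:
r = -0.91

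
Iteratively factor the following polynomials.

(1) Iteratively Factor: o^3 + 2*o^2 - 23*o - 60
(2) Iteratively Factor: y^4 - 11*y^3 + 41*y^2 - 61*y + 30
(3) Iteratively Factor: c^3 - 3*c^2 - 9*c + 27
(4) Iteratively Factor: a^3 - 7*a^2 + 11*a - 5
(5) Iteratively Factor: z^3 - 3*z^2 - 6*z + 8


(1) = (o + 4)*(o^2 - 2*o - 15) = (o + 3)*(o + 4)*(o - 5)
(2) = (y - 1)*(y^3 - 10*y^2 + 31*y - 30) = (y - 2)*(y - 1)*(y^2 - 8*y + 15) = (y - 3)*(y - 2)*(y - 1)*(y - 5)
(3) = (c - 3)*(c^2 - 9) = (c - 3)*(c + 3)*(c - 3)
(4) = (a - 5)*(a^2 - 2*a + 1) = (a - 5)*(a - 1)*(a - 1)
(5) = (z + 2)*(z^2 - 5*z + 4) = (z - 1)*(z + 2)*(z - 4)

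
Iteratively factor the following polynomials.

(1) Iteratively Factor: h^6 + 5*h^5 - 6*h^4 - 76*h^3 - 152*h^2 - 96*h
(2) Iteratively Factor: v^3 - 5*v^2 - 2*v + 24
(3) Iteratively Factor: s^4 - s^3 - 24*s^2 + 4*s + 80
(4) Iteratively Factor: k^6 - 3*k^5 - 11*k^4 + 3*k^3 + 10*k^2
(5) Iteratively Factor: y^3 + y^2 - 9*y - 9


(1) = (h - 4)*(h^5 + 9*h^4 + 30*h^3 + 44*h^2 + 24*h) = (h - 4)*(h + 2)*(h^4 + 7*h^3 + 16*h^2 + 12*h) = h*(h - 4)*(h + 2)*(h^3 + 7*h^2 + 16*h + 12) = h*(h - 4)*(h + 2)^2*(h^2 + 5*h + 6) = h*(h - 4)*(h + 2)^3*(h + 3)
(2) = (v - 4)*(v^2 - v - 6) = (v - 4)*(v + 2)*(v - 3)
(3) = (s - 5)*(s^3 + 4*s^2 - 4*s - 16) = (s - 5)*(s - 2)*(s^2 + 6*s + 8) = (s - 5)*(s - 2)*(s + 2)*(s + 4)
(4) = (k)*(k^5 - 3*k^4 - 11*k^3 + 3*k^2 + 10*k) = k^2*(k^4 - 3*k^3 - 11*k^2 + 3*k + 10) = k^2*(k + 1)*(k^3 - 4*k^2 - 7*k + 10) = k^2*(k - 1)*(k + 1)*(k^2 - 3*k - 10) = k^2*(k - 5)*(k - 1)*(k + 1)*(k + 2)
(5) = (y - 3)*(y^2 + 4*y + 3) = (y - 3)*(y + 1)*(y + 3)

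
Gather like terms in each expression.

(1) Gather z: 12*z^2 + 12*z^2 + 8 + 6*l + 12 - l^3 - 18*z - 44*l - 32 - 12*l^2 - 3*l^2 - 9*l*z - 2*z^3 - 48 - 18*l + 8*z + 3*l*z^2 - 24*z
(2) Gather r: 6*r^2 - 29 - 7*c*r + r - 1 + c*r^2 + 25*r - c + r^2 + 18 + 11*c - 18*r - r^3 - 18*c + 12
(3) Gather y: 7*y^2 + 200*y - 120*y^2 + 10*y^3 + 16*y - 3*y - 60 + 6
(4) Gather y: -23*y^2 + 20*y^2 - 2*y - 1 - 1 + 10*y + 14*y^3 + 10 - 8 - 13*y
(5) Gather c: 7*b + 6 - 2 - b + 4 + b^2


(1) = -l^3 - 15*l^2 - 56*l - 2*z^3 + z^2*(3*l + 24) + z*(-9*l - 34) - 60
(2) = -8*c - r^3 + r^2*(c + 7) + r*(8 - 7*c)
(3) = 10*y^3 - 113*y^2 + 213*y - 54
(4) = 14*y^3 - 3*y^2 - 5*y
(5) = b^2 + 6*b + 8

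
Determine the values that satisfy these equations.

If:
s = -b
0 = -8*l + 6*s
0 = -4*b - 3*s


Then:
b = 0
l = 0
s = 0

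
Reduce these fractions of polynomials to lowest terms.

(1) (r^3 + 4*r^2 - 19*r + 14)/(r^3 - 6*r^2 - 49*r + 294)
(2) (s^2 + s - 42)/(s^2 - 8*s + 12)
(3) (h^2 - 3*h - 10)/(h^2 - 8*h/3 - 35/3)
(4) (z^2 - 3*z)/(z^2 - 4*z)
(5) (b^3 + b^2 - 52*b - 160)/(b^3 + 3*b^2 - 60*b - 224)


(1) = (r^2 - 3*r + 2)/(r^2 - 13*r + 42)
(2) = (s + 7)/(s - 2)
(3) = (3*h + 6)/(3*h + 7)
(4) = (z - 3)/(z - 4)
(5) = (b + 5)/(b + 7)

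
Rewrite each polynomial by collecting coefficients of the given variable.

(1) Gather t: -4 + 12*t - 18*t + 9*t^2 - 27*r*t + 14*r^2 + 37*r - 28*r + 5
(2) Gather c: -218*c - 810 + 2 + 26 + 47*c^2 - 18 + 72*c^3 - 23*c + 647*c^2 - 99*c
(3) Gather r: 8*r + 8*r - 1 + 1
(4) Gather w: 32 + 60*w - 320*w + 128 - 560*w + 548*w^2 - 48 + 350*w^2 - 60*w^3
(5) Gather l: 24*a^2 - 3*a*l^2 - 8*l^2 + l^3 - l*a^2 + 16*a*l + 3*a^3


(1) = 14*r^2 + 9*r + 9*t^2 + t*(-27*r - 6) + 1
(2) = 72*c^3 + 694*c^2 - 340*c - 800
(3) = 16*r
(4) = -60*w^3 + 898*w^2 - 820*w + 112
(5) = 3*a^3 + 24*a^2 + l^3 + l^2*(-3*a - 8) + l*(-a^2 + 16*a)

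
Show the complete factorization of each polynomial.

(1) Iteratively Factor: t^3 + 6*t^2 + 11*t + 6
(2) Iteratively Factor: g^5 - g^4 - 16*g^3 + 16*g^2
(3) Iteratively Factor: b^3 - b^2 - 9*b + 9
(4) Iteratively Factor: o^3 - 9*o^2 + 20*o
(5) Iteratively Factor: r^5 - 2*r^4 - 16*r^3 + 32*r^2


(1) = (t + 1)*(t^2 + 5*t + 6) = (t + 1)*(t + 2)*(t + 3)
(2) = (g)*(g^4 - g^3 - 16*g^2 + 16*g) = g*(g - 1)*(g^3 - 16*g) = g*(g - 4)*(g - 1)*(g^2 + 4*g) = g*(g - 4)*(g - 1)*(g + 4)*(g)
(3) = (b - 3)*(b^2 + 2*b - 3) = (b - 3)*(b + 3)*(b - 1)
(4) = (o - 4)*(o^2 - 5*o) = (o - 5)*(o - 4)*(o)
(5) = (r)*(r^4 - 2*r^3 - 16*r^2 + 32*r) = r*(r - 4)*(r^3 + 2*r^2 - 8*r) = r*(r - 4)*(r - 2)*(r^2 + 4*r) = r*(r - 4)*(r - 2)*(r + 4)*(r)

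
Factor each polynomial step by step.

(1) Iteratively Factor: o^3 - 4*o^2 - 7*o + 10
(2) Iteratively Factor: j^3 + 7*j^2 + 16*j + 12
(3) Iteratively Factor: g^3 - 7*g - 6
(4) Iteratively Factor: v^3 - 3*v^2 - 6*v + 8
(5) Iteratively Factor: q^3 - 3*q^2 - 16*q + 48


(1) = (o - 5)*(o^2 + o - 2) = (o - 5)*(o + 2)*(o - 1)
(2) = (j + 2)*(j^2 + 5*j + 6) = (j + 2)^2*(j + 3)
(3) = (g + 1)*(g^2 - g - 6) = (g - 3)*(g + 1)*(g + 2)
(4) = (v - 1)*(v^2 - 2*v - 8) = (v - 4)*(v - 1)*(v + 2)
(5) = (q + 4)*(q^2 - 7*q + 12) = (q - 4)*(q + 4)*(q - 3)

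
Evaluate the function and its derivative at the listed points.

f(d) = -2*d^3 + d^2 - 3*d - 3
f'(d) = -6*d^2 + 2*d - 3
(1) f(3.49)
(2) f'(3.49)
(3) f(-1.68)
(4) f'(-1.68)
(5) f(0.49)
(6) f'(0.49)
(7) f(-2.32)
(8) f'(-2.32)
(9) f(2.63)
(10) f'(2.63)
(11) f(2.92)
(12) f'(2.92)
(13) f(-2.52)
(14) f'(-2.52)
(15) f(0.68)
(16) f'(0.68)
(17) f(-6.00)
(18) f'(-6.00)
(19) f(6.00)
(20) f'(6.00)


(1) = -86.31
(2) = -69.10
(3) = 14.35
(4) = -23.29
(5) = -4.47
(6) = -3.46
(7) = 34.32
(8) = -39.93
(9) = -40.36
(10) = -39.24
(11) = -53.03
(12) = -48.32
(13) = 42.92
(14) = -46.14
(15) = -5.21
(16) = -4.41
(17) = 483.00
(18) = -231.00
(19) = -417.00
(20) = -207.00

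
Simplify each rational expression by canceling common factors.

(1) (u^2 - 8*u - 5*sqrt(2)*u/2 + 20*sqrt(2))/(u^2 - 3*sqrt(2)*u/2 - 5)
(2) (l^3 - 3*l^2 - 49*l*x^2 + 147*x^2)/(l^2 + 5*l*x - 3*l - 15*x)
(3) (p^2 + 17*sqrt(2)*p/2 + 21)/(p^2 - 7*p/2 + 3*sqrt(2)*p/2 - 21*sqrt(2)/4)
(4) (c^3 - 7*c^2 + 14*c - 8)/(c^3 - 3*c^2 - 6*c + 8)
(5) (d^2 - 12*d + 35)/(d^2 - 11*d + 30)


(1) = (4*u - 32)/(4*u + 4*sqrt(2))
(2) = (l^2 - 49*x^2)/(l + 5*x)
(3) = (8*p + 56*sqrt(2))/(8*p - 28)
(4) = (c - 2)/(c + 2)
(5) = (d - 7)/(d - 6)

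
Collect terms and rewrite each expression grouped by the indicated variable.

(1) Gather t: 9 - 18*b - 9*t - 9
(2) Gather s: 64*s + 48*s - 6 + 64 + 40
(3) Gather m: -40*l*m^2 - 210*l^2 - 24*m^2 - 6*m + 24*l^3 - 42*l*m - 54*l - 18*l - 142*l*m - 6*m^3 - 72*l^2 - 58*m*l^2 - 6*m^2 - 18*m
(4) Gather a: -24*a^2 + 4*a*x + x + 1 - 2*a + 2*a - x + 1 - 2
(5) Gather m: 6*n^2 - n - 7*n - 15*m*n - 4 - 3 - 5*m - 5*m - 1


(1) = -18*b - 9*t
(2) = 112*s + 98
(3) = 24*l^3 - 282*l^2 - 72*l - 6*m^3 + m^2*(-40*l - 30) + m*(-58*l^2 - 184*l - 24)
(4) = -24*a^2 + 4*a*x
(5) = m*(-15*n - 10) + 6*n^2 - 8*n - 8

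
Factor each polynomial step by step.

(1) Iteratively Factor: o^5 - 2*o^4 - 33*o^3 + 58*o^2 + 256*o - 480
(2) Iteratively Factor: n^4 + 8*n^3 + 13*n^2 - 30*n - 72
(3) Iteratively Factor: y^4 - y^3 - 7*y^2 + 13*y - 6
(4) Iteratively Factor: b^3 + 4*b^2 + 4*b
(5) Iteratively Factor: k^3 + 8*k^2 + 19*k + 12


(1) = (o - 2)*(o^4 - 33*o^2 - 8*o + 240) = (o - 2)*(o + 4)*(o^3 - 4*o^2 - 17*o + 60) = (o - 3)*(o - 2)*(o + 4)*(o^2 - o - 20) = (o - 3)*(o - 2)*(o + 4)^2*(o - 5)
(2) = (n + 3)*(n^3 + 5*n^2 - 2*n - 24) = (n + 3)*(n + 4)*(n^2 + n - 6) = (n + 3)^2*(n + 4)*(n - 2)
(3) = (y + 3)*(y^3 - 4*y^2 + 5*y - 2) = (y - 1)*(y + 3)*(y^2 - 3*y + 2) = (y - 2)*(y - 1)*(y + 3)*(y - 1)
(4) = (b + 2)*(b^2 + 2*b) = b*(b + 2)*(b + 2)
(5) = (k + 4)*(k^2 + 4*k + 3) = (k + 1)*(k + 4)*(k + 3)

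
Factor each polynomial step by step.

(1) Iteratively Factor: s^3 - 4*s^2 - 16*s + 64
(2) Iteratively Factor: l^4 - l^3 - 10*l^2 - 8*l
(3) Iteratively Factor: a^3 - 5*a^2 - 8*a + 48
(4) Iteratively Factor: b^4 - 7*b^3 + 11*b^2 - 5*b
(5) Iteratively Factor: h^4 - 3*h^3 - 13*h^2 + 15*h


(1) = (s + 4)*(s^2 - 8*s + 16) = (s - 4)*(s + 4)*(s - 4)
(2) = (l)*(l^3 - l^2 - 10*l - 8) = l*(l - 4)*(l^2 + 3*l + 2) = l*(l - 4)*(l + 2)*(l + 1)
(3) = (a - 4)*(a^2 - a - 12) = (a - 4)*(a + 3)*(a - 4)
(4) = (b - 1)*(b^3 - 6*b^2 + 5*b) = b*(b - 1)*(b^2 - 6*b + 5) = b*(b - 5)*(b - 1)*(b - 1)
(5) = (h + 3)*(h^3 - 6*h^2 + 5*h) = (h - 5)*(h + 3)*(h^2 - h) = h*(h - 5)*(h + 3)*(h - 1)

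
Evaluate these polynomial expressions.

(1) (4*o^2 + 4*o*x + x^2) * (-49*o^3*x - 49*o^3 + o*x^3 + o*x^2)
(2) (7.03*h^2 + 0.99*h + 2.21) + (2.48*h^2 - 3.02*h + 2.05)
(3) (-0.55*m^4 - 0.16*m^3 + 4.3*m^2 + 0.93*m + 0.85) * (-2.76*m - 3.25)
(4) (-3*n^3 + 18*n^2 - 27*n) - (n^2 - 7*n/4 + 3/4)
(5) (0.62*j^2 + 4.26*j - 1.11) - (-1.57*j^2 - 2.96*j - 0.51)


(1) = -196*o^5*x - 196*o^5 - 196*o^4*x^2 - 196*o^4*x - 45*o^3*x^3 - 45*o^3*x^2 + 4*o^2*x^4 + 4*o^2*x^3 + o*x^5 + o*x^4
(2) = 9.51*h^2 - 2.03*h + 4.26
(3) = 1.518*m^5 + 2.2291*m^4 - 11.348*m^3 - 16.5418*m^2 - 5.3685*m - 2.7625
(4) = -3*n^3 + 17*n^2 - 101*n/4 - 3/4
(5) = 2.19*j^2 + 7.22*j - 0.6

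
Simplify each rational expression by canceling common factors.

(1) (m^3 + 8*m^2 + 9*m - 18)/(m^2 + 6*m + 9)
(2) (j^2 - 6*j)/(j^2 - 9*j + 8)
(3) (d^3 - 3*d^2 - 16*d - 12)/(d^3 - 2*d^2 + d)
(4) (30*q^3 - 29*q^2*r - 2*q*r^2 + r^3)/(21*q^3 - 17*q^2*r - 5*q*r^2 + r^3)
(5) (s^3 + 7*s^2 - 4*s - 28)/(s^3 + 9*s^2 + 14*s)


(1) = (m^2 + 5*m - 6)/(m + 3)
(2) = (j^2 - 6*j)/(j^2 - 9*j + 8)
(3) = (d^3 - 3*d^2 - 16*d - 12)/(d^3 - 2*d^2 + d)
(4) = (30*q^2 + q*r - r^2)/(21*q^2 + 4*q*r - r^2)
(5) = (s - 2)/s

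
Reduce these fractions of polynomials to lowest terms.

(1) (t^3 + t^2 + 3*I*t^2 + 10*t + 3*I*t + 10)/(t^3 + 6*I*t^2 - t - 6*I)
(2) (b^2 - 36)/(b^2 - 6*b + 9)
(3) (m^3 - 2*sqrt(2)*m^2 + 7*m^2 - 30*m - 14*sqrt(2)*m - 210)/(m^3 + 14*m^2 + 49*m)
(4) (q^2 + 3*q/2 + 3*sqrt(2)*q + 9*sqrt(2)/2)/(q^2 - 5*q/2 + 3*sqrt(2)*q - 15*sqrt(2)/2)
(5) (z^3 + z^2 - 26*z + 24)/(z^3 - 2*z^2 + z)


(1) = (t^2 + 3*I*t + 10)/(t^2 + t*(-1 + 6*I) - 6*I)
(2) = (b^2 - 36)/(b^2 - 6*b + 9)
(3) = (m^2 - 2*sqrt(2)*m - 30)/(m^2 + 7*m)
(4) = (4*q + 6)/(4*q - 10)
(5) = (z^2 + 2*z - 24)/(z^2 - z)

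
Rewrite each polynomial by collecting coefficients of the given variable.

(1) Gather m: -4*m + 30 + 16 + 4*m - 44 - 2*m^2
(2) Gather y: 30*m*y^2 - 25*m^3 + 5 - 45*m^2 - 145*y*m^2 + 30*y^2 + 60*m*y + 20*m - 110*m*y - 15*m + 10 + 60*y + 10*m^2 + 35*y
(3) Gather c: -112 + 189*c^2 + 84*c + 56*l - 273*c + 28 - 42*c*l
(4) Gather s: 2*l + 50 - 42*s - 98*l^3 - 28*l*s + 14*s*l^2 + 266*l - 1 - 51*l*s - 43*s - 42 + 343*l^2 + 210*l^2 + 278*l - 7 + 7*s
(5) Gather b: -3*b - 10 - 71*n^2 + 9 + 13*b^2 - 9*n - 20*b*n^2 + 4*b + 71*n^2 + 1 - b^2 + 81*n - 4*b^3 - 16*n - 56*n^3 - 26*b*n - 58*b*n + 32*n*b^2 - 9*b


(1) = 2 - 2*m^2
(2) = -25*m^3 - 35*m^2 + 5*m + y^2*(30*m + 30) + y*(-145*m^2 - 50*m + 95) + 15
(3) = 189*c^2 + c*(-42*l - 189) + 56*l - 84
(4) = -98*l^3 + 553*l^2 + 546*l + s*(14*l^2 - 79*l - 78)
(5) = -4*b^3 + b^2*(32*n + 12) + b*(-20*n^2 - 84*n - 8) - 56*n^3 + 56*n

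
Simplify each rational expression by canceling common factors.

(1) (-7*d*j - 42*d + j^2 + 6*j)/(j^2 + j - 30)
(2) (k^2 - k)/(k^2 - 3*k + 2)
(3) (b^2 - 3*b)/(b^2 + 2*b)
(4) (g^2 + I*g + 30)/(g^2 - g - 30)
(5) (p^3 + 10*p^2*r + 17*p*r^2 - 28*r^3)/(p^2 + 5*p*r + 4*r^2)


(1) = (-7*d + j)/(j - 5)
(2) = k/(k - 2)
(3) = (b - 3)/(b + 2)
(4) = (g^2 + I*g + 30)/(g^2 - g - 30)
(5) = (p^2 + 6*p*r - 7*r^2)/(p + r)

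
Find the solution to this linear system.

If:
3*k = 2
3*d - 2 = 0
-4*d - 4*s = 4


Then:
d = 2/3
k = 2/3
s = -5/3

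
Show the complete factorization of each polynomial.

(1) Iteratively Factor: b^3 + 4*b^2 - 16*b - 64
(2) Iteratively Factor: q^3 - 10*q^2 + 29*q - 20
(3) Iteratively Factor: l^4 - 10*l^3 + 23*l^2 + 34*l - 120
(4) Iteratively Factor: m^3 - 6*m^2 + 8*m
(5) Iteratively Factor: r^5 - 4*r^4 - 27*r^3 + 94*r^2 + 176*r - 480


(1) = (b - 4)*(b^2 + 8*b + 16) = (b - 4)*(b + 4)*(b + 4)
(2) = (q - 5)*(q^2 - 5*q + 4) = (q - 5)*(q - 1)*(q - 4)
(3) = (l - 5)*(l^3 - 5*l^2 - 2*l + 24) = (l - 5)*(l - 4)*(l^2 - l - 6) = (l - 5)*(l - 4)*(l - 3)*(l + 2)
(4) = (m)*(m^2 - 6*m + 8) = m*(m - 4)*(m - 2)
(5) = (r - 2)*(r^4 - 2*r^3 - 31*r^2 + 32*r + 240) = (r - 2)*(r + 4)*(r^3 - 6*r^2 - 7*r + 60) = (r - 2)*(r + 3)*(r + 4)*(r^2 - 9*r + 20) = (r - 5)*(r - 2)*(r + 3)*(r + 4)*(r - 4)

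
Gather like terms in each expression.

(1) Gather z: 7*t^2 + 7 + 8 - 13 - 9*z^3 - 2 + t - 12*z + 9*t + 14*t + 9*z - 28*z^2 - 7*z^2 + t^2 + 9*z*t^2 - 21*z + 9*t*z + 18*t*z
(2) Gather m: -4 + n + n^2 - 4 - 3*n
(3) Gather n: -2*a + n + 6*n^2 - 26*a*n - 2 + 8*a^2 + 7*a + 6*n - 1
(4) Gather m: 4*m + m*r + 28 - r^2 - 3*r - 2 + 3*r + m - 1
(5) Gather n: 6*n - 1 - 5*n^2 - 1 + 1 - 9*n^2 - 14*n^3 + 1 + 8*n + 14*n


(1) = 8*t^2 + 24*t - 9*z^3 - 35*z^2 + z*(9*t^2 + 27*t - 24)
(2) = n^2 - 2*n - 8
(3) = 8*a^2 + 5*a + 6*n^2 + n*(7 - 26*a) - 3
(4) = m*(r + 5) - r^2 + 25
(5) = -14*n^3 - 14*n^2 + 28*n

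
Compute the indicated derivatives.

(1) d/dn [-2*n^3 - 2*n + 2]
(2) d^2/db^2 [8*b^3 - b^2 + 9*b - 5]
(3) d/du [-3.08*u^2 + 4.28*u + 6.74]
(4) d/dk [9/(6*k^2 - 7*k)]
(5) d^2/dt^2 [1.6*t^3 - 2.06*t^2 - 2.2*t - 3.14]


(1) = -6*n^2 - 2
(2) = 48*b - 2
(3) = 4.28 - 6.16*u
(4) = 9*(7 - 12*k)/(k^2*(6*k - 7)^2)
(5) = 9.6*t - 4.12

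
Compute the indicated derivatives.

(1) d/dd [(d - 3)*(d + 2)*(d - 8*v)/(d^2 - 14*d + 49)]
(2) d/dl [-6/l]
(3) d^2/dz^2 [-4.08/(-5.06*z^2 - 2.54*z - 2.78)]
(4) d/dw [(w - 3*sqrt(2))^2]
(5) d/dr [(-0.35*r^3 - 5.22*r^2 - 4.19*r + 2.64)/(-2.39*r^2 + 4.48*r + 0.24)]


(1) = (d^3 - 21*d^2 + 104*d*v + 20*d - 152*v + 42)/(d^3 - 21*d^2 + 147*d - 343)
(2) = 6/l^2
(3) = (-208.925376*z^2 - 104.875584*z + 4.08*(10.12*z + 2.54)*(20.24*z + 5.08) - 114.785088)/(5.06*z^2 + 2.54*z + 2.78)^3
(4) = 2*w - 6*sqrt(2)
(5) = (0.8365*r^4 - 3.136*r^3 - 33.6517*r^2 + 10.1136*r - 12.8328)/(5.7121*r^4 - 21.4144*r^3 + 18.9232*r^2 + 2.1504*r + 0.0576)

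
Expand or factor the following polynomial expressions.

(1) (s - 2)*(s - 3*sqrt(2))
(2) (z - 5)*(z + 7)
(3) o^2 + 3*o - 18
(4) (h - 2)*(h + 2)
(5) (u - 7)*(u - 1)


(1) = s^2 - 3*sqrt(2)*s - 2*s + 6*sqrt(2)
(2) = z^2 + 2*z - 35
(3) = (o - 3)*(o + 6)
(4) = h^2 - 4
(5) = u^2 - 8*u + 7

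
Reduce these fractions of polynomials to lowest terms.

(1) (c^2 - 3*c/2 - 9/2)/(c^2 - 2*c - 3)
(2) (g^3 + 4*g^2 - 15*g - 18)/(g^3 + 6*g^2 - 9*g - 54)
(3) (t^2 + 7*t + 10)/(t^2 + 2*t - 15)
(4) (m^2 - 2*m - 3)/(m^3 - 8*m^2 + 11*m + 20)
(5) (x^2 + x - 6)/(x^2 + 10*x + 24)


(1) = (2*c + 3)/(2*c + 2)
(2) = (g + 1)/(g + 3)
(3) = (t + 2)/(t - 3)
(4) = (m - 3)/(m^2 - 9*m + 20)
(5) = (x^2 + x - 6)/(x^2 + 10*x + 24)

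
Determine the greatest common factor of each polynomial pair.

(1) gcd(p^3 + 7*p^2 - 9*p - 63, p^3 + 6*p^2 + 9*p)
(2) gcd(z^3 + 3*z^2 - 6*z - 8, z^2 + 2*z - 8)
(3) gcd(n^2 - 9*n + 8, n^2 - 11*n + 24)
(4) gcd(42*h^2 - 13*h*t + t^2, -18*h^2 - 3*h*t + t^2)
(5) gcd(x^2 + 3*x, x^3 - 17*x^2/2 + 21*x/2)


(1) = p + 3
(2) = z^2 + 2*z - 8
(3) = gcd((n - 8)*(n - 1), (n - 8)*(n - 3)) = n - 8
(4) = -6*h + t
(5) = x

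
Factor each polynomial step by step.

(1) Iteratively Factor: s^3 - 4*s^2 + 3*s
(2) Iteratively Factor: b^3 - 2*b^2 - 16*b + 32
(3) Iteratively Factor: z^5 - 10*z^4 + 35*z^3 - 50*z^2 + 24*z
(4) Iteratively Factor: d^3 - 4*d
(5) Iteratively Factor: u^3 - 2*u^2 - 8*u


(1) = (s)*(s^2 - 4*s + 3) = s*(s - 3)*(s - 1)
(2) = (b + 4)*(b^2 - 6*b + 8) = (b - 4)*(b + 4)*(b - 2)
(3) = (z)*(z^4 - 10*z^3 + 35*z^2 - 50*z + 24) = z*(z - 1)*(z^3 - 9*z^2 + 26*z - 24) = z*(z - 2)*(z - 1)*(z^2 - 7*z + 12) = z*(z - 4)*(z - 2)*(z - 1)*(z - 3)
(4) = (d)*(d^2 - 4) = d*(d - 2)*(d + 2)
(5) = (u)*(u^2 - 2*u - 8) = u*(u - 4)*(u + 2)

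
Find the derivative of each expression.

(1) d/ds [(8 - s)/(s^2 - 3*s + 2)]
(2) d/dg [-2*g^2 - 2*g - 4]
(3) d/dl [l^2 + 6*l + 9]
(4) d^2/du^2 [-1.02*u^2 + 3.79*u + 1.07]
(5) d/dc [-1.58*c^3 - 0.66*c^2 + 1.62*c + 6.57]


(1) = (-s^2 + 3*s + (s - 8)*(2*s - 3) - 2)/(s^2 - 3*s + 2)^2
(2) = -4*g - 2
(3) = 2*l + 6
(4) = -2.04000000000000
(5) = -4.74*c^2 - 1.32*c + 1.62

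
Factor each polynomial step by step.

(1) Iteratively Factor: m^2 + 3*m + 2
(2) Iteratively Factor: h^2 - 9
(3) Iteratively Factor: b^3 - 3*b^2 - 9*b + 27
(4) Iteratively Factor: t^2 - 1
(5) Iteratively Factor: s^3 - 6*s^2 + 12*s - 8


(1) = (m + 2)*(m + 1)
(2) = (h - 3)*(h + 3)
(3) = (b - 3)*(b^2 - 9) = (b - 3)^2*(b + 3)
(4) = (t + 1)*(t - 1)
(5) = (s - 2)*(s^2 - 4*s + 4) = (s - 2)^2*(s - 2)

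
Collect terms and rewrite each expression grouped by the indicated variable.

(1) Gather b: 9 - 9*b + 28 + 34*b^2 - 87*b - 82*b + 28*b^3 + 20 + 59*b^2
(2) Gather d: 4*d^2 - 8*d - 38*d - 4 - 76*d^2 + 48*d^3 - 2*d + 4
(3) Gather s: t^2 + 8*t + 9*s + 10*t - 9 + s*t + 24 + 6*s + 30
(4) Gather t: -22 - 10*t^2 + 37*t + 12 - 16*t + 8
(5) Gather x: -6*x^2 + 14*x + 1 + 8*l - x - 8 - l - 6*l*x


(1) = 28*b^3 + 93*b^2 - 178*b + 57
(2) = 48*d^3 - 72*d^2 - 48*d
(3) = s*(t + 15) + t^2 + 18*t + 45
(4) = -10*t^2 + 21*t - 2
(5) = 7*l - 6*x^2 + x*(13 - 6*l) - 7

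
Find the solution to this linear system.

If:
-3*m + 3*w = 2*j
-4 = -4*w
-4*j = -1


Then:
j = 1/4
m = 5/6
w = 1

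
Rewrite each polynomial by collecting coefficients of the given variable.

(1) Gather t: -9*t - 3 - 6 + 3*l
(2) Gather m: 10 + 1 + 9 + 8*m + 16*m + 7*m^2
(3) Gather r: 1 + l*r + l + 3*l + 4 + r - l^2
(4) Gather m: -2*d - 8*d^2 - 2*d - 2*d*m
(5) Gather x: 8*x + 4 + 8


(1) = 3*l - 9*t - 9
(2) = 7*m^2 + 24*m + 20
(3) = -l^2 + 4*l + r*(l + 1) + 5
(4) = -8*d^2 - 2*d*m - 4*d
(5) = 8*x + 12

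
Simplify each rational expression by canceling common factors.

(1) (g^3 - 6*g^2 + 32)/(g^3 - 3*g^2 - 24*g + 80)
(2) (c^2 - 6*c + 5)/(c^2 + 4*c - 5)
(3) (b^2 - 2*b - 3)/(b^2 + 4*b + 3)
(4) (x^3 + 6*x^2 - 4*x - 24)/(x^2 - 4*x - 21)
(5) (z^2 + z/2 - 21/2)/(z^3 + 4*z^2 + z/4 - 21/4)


(1) = (g + 2)/(g + 5)
(2) = (c - 5)/(c + 5)
(3) = (b - 3)/(b + 3)
(4) = (x^3 + 6*x^2 - 4*x - 24)/(x^2 - 4*x - 21)
(5) = (2*z - 6)/(2*z^2 + z - 3)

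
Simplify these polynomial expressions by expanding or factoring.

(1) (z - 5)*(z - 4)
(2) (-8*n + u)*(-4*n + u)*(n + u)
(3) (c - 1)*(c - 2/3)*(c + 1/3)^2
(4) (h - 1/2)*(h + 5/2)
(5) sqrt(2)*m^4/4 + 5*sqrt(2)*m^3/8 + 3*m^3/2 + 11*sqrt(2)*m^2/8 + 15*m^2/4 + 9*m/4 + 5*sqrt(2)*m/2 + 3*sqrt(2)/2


(1) = z^2 - 9*z + 20
(2) = 32*n^3 + 20*n^2*u - 11*n*u^2 + u^3
(3) = c^4 - c^3 - c^2/3 + 7*c/27 + 2/27
(4) = h^2 + 2*h - 5/4
(5) = (m/2 + sqrt(2))*(m + 3/2)*(m + sqrt(2))*(sqrt(2)*m/2 + sqrt(2)/2)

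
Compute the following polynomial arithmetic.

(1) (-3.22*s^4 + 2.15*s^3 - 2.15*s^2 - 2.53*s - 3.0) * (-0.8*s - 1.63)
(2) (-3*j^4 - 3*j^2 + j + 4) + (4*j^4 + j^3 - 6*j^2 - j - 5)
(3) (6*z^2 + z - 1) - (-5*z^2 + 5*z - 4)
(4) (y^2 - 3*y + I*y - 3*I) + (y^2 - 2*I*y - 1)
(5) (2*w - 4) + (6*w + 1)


(1) = 2.576*s^5 + 3.5286*s^4 - 1.7845*s^3 + 5.5285*s^2 + 6.5239*s + 4.89
(2) = j^4 + j^3 - 9*j^2 - 1
(3) = 11*z^2 - 4*z + 3
(4) = 2*y^2 - 3*y - I*y - 1 - 3*I
(5) = 8*w - 3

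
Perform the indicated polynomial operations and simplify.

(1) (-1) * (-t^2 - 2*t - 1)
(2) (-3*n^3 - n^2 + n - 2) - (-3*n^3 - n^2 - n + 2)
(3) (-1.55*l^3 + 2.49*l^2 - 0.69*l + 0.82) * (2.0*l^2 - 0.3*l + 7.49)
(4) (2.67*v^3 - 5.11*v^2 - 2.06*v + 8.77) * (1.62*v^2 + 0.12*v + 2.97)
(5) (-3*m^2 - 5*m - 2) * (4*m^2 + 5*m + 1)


(1) = t^2 + 2*t + 1
(2) = 2*n - 4
(3) = -3.1*l^5 + 5.445*l^4 - 13.7365*l^3 + 20.4971*l^2 - 5.4141*l + 6.1418
(4) = 4.3254*v^5 - 7.9578*v^4 + 3.9795*v^3 - 1.2165*v^2 - 5.0658*v + 26.0469
(5) = -12*m^4 - 35*m^3 - 36*m^2 - 15*m - 2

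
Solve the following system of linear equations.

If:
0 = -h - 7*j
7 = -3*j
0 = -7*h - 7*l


Then:
h = 49/3
j = -7/3
l = -49/3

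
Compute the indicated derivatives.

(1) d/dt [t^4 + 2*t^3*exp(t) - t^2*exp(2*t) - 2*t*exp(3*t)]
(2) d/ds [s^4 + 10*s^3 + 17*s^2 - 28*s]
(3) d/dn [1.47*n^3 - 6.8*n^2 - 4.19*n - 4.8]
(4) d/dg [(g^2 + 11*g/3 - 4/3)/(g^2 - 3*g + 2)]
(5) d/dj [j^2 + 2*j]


(1) = 2*t^3*exp(t) + 4*t^3 - 2*t^2*exp(2*t) + 6*t^2*exp(t) - 6*t*exp(3*t) - 2*t*exp(2*t) - 2*exp(3*t)
(2) = 4*s^3 + 30*s^2 + 34*s - 28
(3) = 4.41*n^2 - 13.6*n - 4.19
(4) = 10*(-2*g^2 + 2*g + 1)/(3*(g^4 - 6*g^3 + 13*g^2 - 12*g + 4))
(5) = 2*j + 2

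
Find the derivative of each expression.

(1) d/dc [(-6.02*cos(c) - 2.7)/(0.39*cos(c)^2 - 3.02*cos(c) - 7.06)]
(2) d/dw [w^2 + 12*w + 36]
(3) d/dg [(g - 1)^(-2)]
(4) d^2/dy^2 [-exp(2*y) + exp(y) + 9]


(1) = (2.3478*sin(c)^2 - 2.106*cos(c) - 36.695)*sin(c)/(-0.39*cos(c)^2 + 3.02*cos(c) + 7.06)^2
(2) = 2*w + 12
(3) = -2/(g - 1)^3
(4) = (1 - 4*exp(y))*exp(y)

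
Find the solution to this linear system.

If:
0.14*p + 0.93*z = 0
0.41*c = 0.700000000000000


Then:
c = 1.71
p = -6.64285714285714*z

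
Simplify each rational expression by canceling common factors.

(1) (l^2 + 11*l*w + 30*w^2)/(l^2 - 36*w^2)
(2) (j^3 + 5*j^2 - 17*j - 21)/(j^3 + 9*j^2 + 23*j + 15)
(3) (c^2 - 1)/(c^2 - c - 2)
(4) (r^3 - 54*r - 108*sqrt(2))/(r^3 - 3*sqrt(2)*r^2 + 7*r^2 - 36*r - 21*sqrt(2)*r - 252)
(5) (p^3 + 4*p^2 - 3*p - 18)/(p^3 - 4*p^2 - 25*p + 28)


(1) = (-l - 5*w)/(-l + 6*w)
(2) = (j^2 + 4*j - 21)/(j^2 + 8*j + 15)
(3) = (c - 1)/(c - 2)
(4) = (r + 3*sqrt(2))/(r + 7)
(5) = (p^3 + 4*p^2 - 3*p - 18)/(p^3 - 4*p^2 - 25*p + 28)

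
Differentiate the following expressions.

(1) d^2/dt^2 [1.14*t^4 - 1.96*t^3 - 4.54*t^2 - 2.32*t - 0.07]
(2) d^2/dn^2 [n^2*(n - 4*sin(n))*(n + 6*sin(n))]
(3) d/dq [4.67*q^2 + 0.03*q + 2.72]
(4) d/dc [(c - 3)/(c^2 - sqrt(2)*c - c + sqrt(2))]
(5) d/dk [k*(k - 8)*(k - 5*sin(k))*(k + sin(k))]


(1) = 13.68*t^2 - 11.76*t - 9.08
(2) = -2*n^3*sin(n) + 12*n^2*cos(n) - 48*n^2*cos(2*n) + 12*n^2 + 12*n*sin(n) - 96*n*sin(2*n) + 24*cos(2*n) - 24
(3) = 9.34*q + 0.03
(4) = (c^2 - sqrt(2)*c - c + (c - 3)*(-2*c + 1 + sqrt(2)) + sqrt(2))/(c^2 - sqrt(2)*c - c + sqrt(2))^2
(5) = k*(k - 8)*(k - 5*sin(k))*(cos(k) + 1) - k*(k - 8)*(k + sin(k))*(5*cos(k) - 1) + k*(k - 5*sin(k))*(k + sin(k)) + (k - 8)*(k - 5*sin(k))*(k + sin(k))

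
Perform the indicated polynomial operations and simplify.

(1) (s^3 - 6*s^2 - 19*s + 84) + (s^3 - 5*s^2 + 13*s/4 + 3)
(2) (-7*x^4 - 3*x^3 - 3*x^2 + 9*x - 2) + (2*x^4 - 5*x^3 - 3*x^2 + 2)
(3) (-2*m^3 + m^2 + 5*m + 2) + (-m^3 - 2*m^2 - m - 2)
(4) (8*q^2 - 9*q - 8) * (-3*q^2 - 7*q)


(1) = 2*s^3 - 11*s^2 - 63*s/4 + 87
(2) = -5*x^4 - 8*x^3 - 6*x^2 + 9*x
(3) = -3*m^3 - m^2 + 4*m
(4) = -24*q^4 - 29*q^3 + 87*q^2 + 56*q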